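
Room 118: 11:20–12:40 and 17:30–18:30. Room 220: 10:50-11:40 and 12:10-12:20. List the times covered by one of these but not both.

Only in the first: 11:40-12:10, 12:20-12:40, 17:30-18:30.
Only in the second: 10:50-11:20.
Together these are the periods covered by exactly one.

10:50-11:20, 11:40-12:10, 12:20-12:40, 17:30-18:30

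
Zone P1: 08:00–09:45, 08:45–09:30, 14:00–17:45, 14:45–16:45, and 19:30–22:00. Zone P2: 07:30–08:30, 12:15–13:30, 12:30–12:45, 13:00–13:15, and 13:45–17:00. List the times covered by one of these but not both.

A, merged: 08:00–09:45, 14:00–17:45, 19:30–22:00.
B, merged: 07:30–08:30, 12:15–13:30, 13:45–17:00.
Only in the first: 08:30–09:45, 17:00–17:45, 19:30–22:00.
Only in the second: 07:30–08:00, 12:15–13:30, 13:45–14:00.
Together these are the periods covered by exactly one.

07:30–08:00, 08:30–09:45, 12:15–13:30, 13:45–14:00, 17:00–17:45, 19:30–22:00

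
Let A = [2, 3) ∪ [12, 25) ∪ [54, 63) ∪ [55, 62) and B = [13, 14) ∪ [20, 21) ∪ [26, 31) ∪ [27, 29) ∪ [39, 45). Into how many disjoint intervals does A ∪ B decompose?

5

First set merges to [2, 3), [12, 25), [54, 63).
Second set merges to [13, 14), [20, 21), [26, 31), [39, 45).
A ∪ B = [2, 3), [12, 25), [26, 31), [39, 45), [54, 63).
That is 5 disjoint pieces.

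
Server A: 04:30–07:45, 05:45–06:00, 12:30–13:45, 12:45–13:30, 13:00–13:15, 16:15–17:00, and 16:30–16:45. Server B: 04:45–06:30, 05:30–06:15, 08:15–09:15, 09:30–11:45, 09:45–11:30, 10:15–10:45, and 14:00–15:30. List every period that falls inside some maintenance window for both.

04:45-06:30

First set merges to 04:30-07:45, 12:30-13:45, 16:15-17:00.
Second set merges to 04:45-06:30, 08:15-09:15, 09:30-11:45, 14:00-15:30.
04:30-07:45 meets the second set on 04:45-06:30.
12:30-13:45: no overlap with the second set.
16:15-17:00: no overlap with the second set.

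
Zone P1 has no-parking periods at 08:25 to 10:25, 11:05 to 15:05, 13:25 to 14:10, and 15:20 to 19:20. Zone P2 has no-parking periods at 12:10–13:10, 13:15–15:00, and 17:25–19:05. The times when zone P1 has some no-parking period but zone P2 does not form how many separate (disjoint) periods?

Merge the first list: 08:25-10:25, 11:05-15:05, 15:20-19:20.
A \ B = 08:25-10:25, 11:05-12:10, 13:10-13:15, 15:00-15:05, 15:20-17:25, 19:05-19:20.
That is 6 disjoint pieces.

6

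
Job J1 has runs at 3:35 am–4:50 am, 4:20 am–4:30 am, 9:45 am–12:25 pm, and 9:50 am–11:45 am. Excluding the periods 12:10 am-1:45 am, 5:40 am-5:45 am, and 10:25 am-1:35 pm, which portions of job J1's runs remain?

3:35 am-4:50 am, 9:45 am-10:25 am

A, merged: 3:35 am-4:50 am, 9:45 am-12:25 pm.
3:35 am-4:50 am: no B overlap → unchanged.
9:45 am-12:25 pm minus B → 9:45 am-10:25 am.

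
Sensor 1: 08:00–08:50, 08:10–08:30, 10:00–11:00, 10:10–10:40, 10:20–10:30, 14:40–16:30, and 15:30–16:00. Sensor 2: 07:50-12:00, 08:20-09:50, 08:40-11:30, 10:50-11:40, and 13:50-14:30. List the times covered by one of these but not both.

First set merges to 08:00–08:50, 10:00–11:00, 14:40–16:30.
Second set merges to 07:50–12:00, 13:50–14:30.
A \ B = 14:40–16:30.
B \ A = 07:50–08:00, 08:50–10:00, 11:00–12:00, 13:50–14:30.
Union of the two gives the symmetric difference.

07:50–08:00, 08:50–10:00, 11:00–12:00, 13:50–14:30, 14:40–16:30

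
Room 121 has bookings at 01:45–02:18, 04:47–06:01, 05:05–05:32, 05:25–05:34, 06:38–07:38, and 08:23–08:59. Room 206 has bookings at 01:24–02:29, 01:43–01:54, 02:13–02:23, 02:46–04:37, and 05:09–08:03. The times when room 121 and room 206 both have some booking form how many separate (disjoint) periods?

3

Merge the first list: 01:45–02:18, 04:47–06:01, 06:38–07:38, 08:23–08:59.
Merge the second list: 01:24–02:29, 02:46–04:37, 05:09–08:03.
A ∩ B = 01:45–02:18, 05:09–06:01, 06:38–07:38.
That is 3 disjoint pieces.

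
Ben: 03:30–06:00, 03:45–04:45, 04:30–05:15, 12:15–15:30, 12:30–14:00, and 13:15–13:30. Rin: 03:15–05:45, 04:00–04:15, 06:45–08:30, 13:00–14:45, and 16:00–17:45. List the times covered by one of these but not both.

Merge the first list: 03:30–06:00, 12:15–15:30.
Merge the second list: 03:15–05:45, 06:45–08:30, 13:00–14:45, 16:00–17:45.
A but not B: 05:45–06:00, 12:15–13:00, 14:45–15:30.
B but not A: 03:15–03:30, 06:45–08:30, 16:00–17:45.
Combining gives A △ B.

03:15–03:30, 05:45–06:00, 06:45–08:30, 12:15–13:00, 14:45–15:30, 16:00–17:45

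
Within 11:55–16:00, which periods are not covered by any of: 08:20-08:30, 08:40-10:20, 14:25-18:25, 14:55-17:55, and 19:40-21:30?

11:55-14:25

The merged coverage is 08:20-08:30, 08:40-10:20, 14:25-18:25, 19:40-21:30.
Gaps within 11:55-16:00: 11:55-14:25.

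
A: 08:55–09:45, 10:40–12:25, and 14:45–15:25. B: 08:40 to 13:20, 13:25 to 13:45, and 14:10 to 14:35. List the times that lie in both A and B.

08:55–09:45 meets the second set on 08:55–09:45.
10:40–12:25 meets the second set on 10:40–12:25.
14:45–15:25: no overlap with the second set.

08:55–09:45, 10:40–12:25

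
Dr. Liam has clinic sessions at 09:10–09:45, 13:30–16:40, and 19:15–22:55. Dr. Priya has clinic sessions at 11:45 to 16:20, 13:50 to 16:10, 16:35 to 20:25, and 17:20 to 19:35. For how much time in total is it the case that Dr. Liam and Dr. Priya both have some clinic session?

Second set merges to 11:45–16:20, 16:35–20:25.
A ∩ B = 13:30–16:20, 16:35–16:40, 19:15–20:25.
Total: 2 h 50 min + 5 min + 1 h 10 min = 4 h 5 min.

4 h 5 min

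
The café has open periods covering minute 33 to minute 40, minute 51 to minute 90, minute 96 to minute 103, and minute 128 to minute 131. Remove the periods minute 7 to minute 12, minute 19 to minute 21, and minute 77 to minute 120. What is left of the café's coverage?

minute 33 to minute 40, minute 51 to minute 77, minute 128 to minute 131

minute 33 to minute 40: nothing removed.
minute 51 to minute 90 \ B = minute 51 to minute 77.
minute 96 to minute 103: entirely removed.
minute 128 to minute 131: nothing removed.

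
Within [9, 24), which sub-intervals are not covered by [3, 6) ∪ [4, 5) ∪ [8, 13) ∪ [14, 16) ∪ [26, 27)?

[13, 14) ∪ [16, 24)

Covered (merged): [3, 6), [8, 13), [14, 16), [26, 27).
Uncovered inside [9, 24): [13, 14), [16, 24).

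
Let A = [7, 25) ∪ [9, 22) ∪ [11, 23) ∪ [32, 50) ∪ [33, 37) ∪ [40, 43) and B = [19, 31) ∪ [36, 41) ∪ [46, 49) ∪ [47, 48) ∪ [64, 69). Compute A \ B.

[7, 19) ∪ [32, 36) ∪ [41, 46) ∪ [49, 50)

A, merged: [7, 25), [32, 50).
B, merged: [19, 31), [36, 41), [46, 49), [64, 69).
[7, 25) \ B = [7, 19).
[32, 50) \ B = [32, 36), [41, 46), [49, 50).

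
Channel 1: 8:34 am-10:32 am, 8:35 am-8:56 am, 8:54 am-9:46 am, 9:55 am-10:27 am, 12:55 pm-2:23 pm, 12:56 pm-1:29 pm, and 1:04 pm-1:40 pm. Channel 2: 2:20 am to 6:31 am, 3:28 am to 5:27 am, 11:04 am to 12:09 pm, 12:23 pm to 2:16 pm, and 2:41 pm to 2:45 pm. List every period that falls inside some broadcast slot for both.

12:55 pm–2:16 pm

Merge the first list: 8:34 am–10:32 am, 12:55 pm–2:23 pm.
Merge the second list: 2:20 am–6:31 am, 11:04 am–12:09 pm, 12:23 pm–2:16 pm, 2:41 pm–2:45 pm.
8:34 am–10:32 am meets no B interval.
12:55 pm–2:23 pm ∩ B → 12:55 pm–2:16 pm.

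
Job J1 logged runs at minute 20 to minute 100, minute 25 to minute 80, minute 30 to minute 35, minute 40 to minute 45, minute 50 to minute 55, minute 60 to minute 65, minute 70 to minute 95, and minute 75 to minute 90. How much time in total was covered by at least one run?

Merged: minute 20 to minute 100.
Length: 80 minutes.

80 minutes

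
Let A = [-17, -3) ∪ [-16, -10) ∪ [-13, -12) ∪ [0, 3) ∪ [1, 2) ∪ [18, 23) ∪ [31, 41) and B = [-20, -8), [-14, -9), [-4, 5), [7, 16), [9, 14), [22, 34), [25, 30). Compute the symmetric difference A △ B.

First set merges to [-17, -3), [0, 3), [18, 23), [31, 41).
Second set merges to [-20, -8), [-4, 5), [7, 16), [22, 34).
A \ B = [-8, -4), [18, 22), [34, 41).
B \ A = [-20, -17), [-3, 0), [3, 5), [7, 16), [23, 31).
Union of the two gives the symmetric difference.

[-20, -17) ∪ [-8, -4) ∪ [-3, 0) ∪ [3, 5) ∪ [7, 16) ∪ [18, 22) ∪ [23, 31) ∪ [34, 41)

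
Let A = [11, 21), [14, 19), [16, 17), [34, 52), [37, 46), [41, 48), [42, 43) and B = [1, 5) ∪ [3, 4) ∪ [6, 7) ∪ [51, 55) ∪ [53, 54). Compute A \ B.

A, merged: [11, 21), [34, 52).
B, merged: [1, 5), [6, 7), [51, 55).
[11, 21) is untouched.
[34, 52) with B removed leaves [34, 51).

[11, 21) ∪ [34, 51)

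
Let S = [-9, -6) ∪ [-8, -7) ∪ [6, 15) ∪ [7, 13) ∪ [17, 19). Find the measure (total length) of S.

Merged: [-9, -6), [6, 15), [17, 19).
Lengths: 3 + 9 + 2 = 14.

14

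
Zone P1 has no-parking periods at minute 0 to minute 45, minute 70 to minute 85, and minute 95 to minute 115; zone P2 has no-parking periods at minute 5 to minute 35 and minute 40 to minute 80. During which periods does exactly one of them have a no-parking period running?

minute 0 to minute 5, minute 35 to minute 40, minute 45 to minute 70, minute 80 to minute 85, minute 95 to minute 115

A but not B: minute 0 to minute 5, minute 35 to minute 40, minute 80 to minute 85, minute 95 to minute 115.
B but not A: minute 45 to minute 70.
Combining gives A △ B.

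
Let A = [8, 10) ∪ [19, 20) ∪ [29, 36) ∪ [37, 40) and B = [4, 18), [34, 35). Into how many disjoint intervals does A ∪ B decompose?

4

A ∪ B = [4, 18), [19, 20), [29, 36), [37, 40).
That is 4 disjoint pieces.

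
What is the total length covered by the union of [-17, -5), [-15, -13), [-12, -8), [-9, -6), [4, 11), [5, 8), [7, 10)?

Merged: [-17, -5), [4, 11).
Lengths: 12 + 7 = 19.

19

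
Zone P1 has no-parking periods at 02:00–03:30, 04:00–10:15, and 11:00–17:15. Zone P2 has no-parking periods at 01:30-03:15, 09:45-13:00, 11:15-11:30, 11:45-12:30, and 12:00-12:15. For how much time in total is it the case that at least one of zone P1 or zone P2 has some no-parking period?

15 h 15 min

Second set merges to 01:30-03:15, 09:45-13:00.
A ∪ B = 01:30-03:30, 04:00-17:15.
Total: 2 h + 13 h 15 min = 15 h 15 min.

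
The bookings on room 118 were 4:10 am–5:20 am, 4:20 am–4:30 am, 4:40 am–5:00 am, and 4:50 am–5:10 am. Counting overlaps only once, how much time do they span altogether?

Merged: 4:10 am–5:20 am.
Length: 1 h 10 min.

1 h 10 min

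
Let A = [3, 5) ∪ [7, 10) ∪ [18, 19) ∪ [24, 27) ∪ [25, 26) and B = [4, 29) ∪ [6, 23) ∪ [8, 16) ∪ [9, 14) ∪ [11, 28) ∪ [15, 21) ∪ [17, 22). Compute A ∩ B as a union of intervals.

[4, 5) ∪ [7, 10) ∪ [18, 19) ∪ [24, 27)

A, merged: [3, 5), [7, 10), [18, 19), [24, 27).
B, merged: [4, 29).
[3, 5) meets the second set on [4, 5).
[7, 10) meets the second set on [7, 10).
[18, 19) meets the second set on [18, 19).
[24, 27) meets the second set on [24, 27).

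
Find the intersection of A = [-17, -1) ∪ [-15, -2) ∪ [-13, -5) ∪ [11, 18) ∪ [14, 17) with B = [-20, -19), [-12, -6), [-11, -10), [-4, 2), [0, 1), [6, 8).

A, merged: [-17, -1), [11, 18).
B, merged: [-20, -19), [-12, -6), [-4, 2), [6, 8).
[-17, -1) overlaps B on [-12, -6), [-4, -1).
[11, 18) falls entirely outside B.

[-12, -6) ∪ [-4, -1)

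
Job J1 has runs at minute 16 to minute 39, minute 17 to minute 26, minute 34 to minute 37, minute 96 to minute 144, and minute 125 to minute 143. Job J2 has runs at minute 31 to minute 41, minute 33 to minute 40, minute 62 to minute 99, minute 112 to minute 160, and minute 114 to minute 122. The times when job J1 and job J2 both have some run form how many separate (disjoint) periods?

3

A, merged: minute 16 to minute 39, minute 96 to minute 144.
B, merged: minute 31 to minute 41, minute 62 to minute 99, minute 112 to minute 160.
A ∩ B = minute 31 to minute 39, minute 96 to minute 99, minute 112 to minute 144.
That is 3 disjoint pieces.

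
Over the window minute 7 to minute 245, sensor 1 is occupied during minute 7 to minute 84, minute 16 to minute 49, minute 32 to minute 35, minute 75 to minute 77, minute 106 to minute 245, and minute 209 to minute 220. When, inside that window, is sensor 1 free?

After merging, the occupied span is minute 7 to minute 84, minute 106 to minute 245.
Uncovered inside minute 7 to minute 245: minute 84 to minute 106.

minute 84 to minute 106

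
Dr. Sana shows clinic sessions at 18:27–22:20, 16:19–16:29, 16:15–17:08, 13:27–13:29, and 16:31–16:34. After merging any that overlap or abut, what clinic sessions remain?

13:27–13:29, 16:15–17:08, 18:27–22:20

Sort by start: 13:27–13:29, 16:15–17:08, 16:19–16:29, 16:31–16:34, 18:27–22:20.
16:15–17:08 is disjoint → start new block.
16:19–16:29 overlaps/touches 16:15–17:08 → extend to 16:15–17:08.
16:31–16:34 overlaps/touches 16:15–17:08 → extend to 16:15–17:08.
18:27–22:20 is disjoint → start new block.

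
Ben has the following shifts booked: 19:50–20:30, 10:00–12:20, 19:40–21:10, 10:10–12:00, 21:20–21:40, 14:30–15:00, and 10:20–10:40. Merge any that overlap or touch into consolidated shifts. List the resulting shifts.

Sort by start: 10:00-12:20, 10:10-12:00, 10:20-10:40, 14:30-15:00, 19:40-21:10, 19:50-20:30, 21:20-21:40.
10:10-12:00 overlaps/touches 10:00-12:20 → extend to 10:00-12:20.
10:20-10:40 overlaps/touches 10:00-12:20 → extend to 10:00-12:20.
14:30-15:00 is disjoint → start new block.
19:40-21:10 is disjoint → start new block.
19:50-20:30 overlaps/touches 19:40-21:10 → extend to 19:40-21:10.
21:20-21:40 is disjoint → start new block.

10:00-12:20, 14:30-15:00, 19:40-21:10, 21:20-21:40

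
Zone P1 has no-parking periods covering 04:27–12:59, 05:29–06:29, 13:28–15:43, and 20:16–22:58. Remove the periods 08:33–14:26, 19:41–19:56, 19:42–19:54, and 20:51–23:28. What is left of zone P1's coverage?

First set merges to 04:27–12:59, 13:28–15:43, 20:16–22:58.
Second set merges to 08:33–14:26, 19:41–19:56, 20:51–23:28.
04:27–12:59 with B removed leaves 04:27–08:33.
13:28–15:43 with B removed leaves 14:26–15:43.
20:16–22:58 with B removed leaves 20:16–20:51.

04:27–08:33, 14:26–15:43, 20:16–20:51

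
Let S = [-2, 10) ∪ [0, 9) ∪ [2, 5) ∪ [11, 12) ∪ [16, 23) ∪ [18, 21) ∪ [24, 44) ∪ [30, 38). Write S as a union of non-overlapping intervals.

[-2, 10) ∪ [11, 12) ∪ [16, 23) ∪ [24, 44)

[0, 9) overlaps/touches [-2, 10) → extend to [-2, 10).
[2, 5) overlaps/touches [-2, 10) → extend to [-2, 10).
[11, 12) is disjoint → start new block.
[16, 23) is disjoint → start new block.
[18, 21) overlaps/touches [16, 23) → extend to [16, 23).
[24, 44) is disjoint → start new block.
[30, 38) overlaps/touches [24, 44) → extend to [24, 44).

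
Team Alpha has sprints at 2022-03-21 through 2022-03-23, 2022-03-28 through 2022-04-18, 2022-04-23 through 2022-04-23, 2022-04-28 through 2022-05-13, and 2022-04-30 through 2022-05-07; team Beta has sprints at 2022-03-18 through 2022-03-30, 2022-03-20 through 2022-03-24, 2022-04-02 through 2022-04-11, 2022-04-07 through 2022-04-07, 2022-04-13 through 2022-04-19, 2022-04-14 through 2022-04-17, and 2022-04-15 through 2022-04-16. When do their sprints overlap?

A, merged: 2022-03-21 through 2022-03-23, 2022-03-28 through 2022-04-18, 2022-04-23 through 2022-04-23, 2022-04-28 through 2022-05-13.
B, merged: 2022-03-18 through 2022-03-30, 2022-04-02 through 2022-04-11, 2022-04-13 through 2022-04-19.
2022-03-21 through 2022-03-23 meets the second set on 2022-03-21 through 2022-03-23.
2022-03-28 through 2022-04-18 meets the second set on 2022-03-28 through 2022-03-30, 2022-04-02 through 2022-04-11, 2022-04-13 through 2022-04-18.
2022-04-23 through 2022-04-23: no overlap with the second set.
2022-04-28 through 2022-05-13: no overlap with the second set.

2022-03-21 through 2022-03-23, 2022-03-28 through 2022-03-30, 2022-04-02 through 2022-04-11, 2022-04-13 through 2022-04-18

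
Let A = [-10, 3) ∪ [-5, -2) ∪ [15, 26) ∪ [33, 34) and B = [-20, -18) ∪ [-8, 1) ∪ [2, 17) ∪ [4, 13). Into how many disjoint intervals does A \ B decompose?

Merge the first list: [-10, 3), [15, 26), [33, 34).
Merge the second list: [-20, -18), [-8, 1), [2, 17).
A \ B = [-10, -8), [1, 2), [17, 26), [33, 34).
That is 4 disjoint pieces.

4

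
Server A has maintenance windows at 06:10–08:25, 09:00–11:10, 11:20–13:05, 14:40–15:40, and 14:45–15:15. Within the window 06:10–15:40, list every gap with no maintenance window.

08:25-09:00, 11:10-11:20, 13:05-14:40

Covered (merged): 06:10-08:25, 09:00-11:10, 11:20-13:05, 14:40-15:40.
Gaps within 06:10-15:40: 08:25-09:00, 11:10-11:20, 13:05-14:40.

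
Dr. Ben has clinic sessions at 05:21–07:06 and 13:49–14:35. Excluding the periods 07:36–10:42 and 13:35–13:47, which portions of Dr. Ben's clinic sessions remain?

05:21–07:06, 13:49–14:35

05:21–07:06: no B overlap → unchanged.
13:49–14:35: no B overlap → unchanged.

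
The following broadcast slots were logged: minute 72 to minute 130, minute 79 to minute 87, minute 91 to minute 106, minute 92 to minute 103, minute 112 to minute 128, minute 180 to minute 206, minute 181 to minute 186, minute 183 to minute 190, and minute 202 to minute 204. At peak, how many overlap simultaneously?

3

Walk the sorted start/end points keeping a running depth.
The depth first hits 3 at minute 92.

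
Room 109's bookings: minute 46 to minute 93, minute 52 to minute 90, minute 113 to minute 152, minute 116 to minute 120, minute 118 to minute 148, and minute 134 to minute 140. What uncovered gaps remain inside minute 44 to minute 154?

The merged coverage is minute 46 to minute 93, minute 113 to minute 152.
Gaps within minute 44 to minute 154: minute 44 to minute 46, minute 93 to minute 113, minute 152 to minute 154.

minute 44 to minute 46, minute 93 to minute 113, minute 152 to minute 154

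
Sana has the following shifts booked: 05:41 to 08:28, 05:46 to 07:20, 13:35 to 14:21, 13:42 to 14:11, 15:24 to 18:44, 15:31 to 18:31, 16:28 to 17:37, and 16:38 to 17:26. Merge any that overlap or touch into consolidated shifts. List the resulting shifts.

05:41–08:28, 13:35–14:21, 15:24–18:44

05:46–07:20 overlaps/touches 05:41–08:28 → extend to 05:41–08:28.
13:35–14:21 is disjoint → start new block.
13:42–14:11 overlaps/touches 13:35–14:21 → extend to 13:35–14:21.
15:24–18:44 is disjoint → start new block.
15:31–18:31 overlaps/touches 15:24–18:44 → extend to 15:24–18:44.
16:28–17:37 overlaps/touches 15:24–18:44 → extend to 15:24–18:44.
16:38–17:26 overlaps/touches 15:24–18:44 → extend to 15:24–18:44.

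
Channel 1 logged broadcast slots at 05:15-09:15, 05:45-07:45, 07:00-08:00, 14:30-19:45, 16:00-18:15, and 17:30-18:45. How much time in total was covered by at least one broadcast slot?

Merged: 05:15-09:15, 14:30-19:45.
Lengths: 4 h + 5 h 15 min = 9 h 15 min.

9 h 15 min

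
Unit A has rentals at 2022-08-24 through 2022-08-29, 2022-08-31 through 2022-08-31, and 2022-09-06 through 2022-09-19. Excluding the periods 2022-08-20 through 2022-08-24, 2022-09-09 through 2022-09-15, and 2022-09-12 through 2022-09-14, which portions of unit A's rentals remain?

Second set merges to 2022-08-20 through 2022-08-24, 2022-09-09 through 2022-09-15.
2022-08-24 through 2022-08-29 \ B = 2022-08-25 through 2022-08-29.
2022-08-31 through 2022-08-31: nothing removed.
2022-09-06 through 2022-09-19 \ B = 2022-09-06 through 2022-09-08, 2022-09-16 through 2022-09-19.

2022-08-25 through 2022-08-29, 2022-08-31 through 2022-08-31, 2022-09-06 through 2022-09-08, 2022-09-16 through 2022-09-19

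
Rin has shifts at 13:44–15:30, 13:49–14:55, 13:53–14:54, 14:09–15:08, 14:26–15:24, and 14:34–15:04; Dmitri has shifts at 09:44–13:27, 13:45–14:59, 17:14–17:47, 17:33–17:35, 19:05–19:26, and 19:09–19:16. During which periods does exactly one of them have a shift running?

First set merges to 13:44–15:30.
Second set merges to 09:44–13:27, 13:45–14:59, 17:14–17:47, 19:05–19:26.
Only in the first: 13:44–13:45, 14:59–15:30.
Only in the second: 09:44–13:27, 17:14–17:47, 19:05–19:26.
Together these are the periods covered by exactly one.

09:44–13:27, 13:44–13:45, 14:59–15:30, 17:14–17:47, 19:05–19:26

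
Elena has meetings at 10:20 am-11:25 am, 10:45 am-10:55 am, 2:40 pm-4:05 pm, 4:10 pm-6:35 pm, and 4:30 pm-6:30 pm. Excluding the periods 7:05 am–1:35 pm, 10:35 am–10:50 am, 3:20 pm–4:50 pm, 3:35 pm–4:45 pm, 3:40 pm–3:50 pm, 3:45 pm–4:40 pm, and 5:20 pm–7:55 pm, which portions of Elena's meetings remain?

2:40 pm–3:20 pm, 4:50 pm–5:20 pm

A, merged: 10:20 am–11:25 am, 2:40 pm–4:05 pm, 4:10 pm–6:35 pm.
B, merged: 7:05 am–1:35 pm, 3:20 pm–4:50 pm, 5:20 pm–7:55 pm.
10:20 am–11:25 am: fully covered by B → removed.
2:40 pm–4:05 pm minus B → 2:40 pm–3:20 pm.
4:10 pm–6:35 pm minus B → 4:50 pm–5:20 pm.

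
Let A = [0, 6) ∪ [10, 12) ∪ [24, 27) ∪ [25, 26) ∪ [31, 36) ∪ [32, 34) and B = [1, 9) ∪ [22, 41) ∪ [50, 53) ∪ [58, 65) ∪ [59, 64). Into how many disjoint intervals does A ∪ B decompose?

A, merged: [0, 6), [10, 12), [24, 27), [31, 36).
B, merged: [1, 9), [22, 41), [50, 53), [58, 65).
A ∪ B = [0, 9), [10, 12), [22, 41), [50, 53), [58, 65).
That is 5 disjoint pieces.

5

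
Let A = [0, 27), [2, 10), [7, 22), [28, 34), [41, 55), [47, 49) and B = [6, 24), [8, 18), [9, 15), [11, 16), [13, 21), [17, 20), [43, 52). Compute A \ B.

First set merges to [0, 27), [28, 34), [41, 55).
Second set merges to [6, 24), [43, 52).
[0, 27) with B removed leaves [0, 6), [24, 27).
[28, 34) is untouched.
[41, 55) with B removed leaves [41, 43), [52, 55).

[0, 6) ∪ [24, 27) ∪ [28, 34) ∪ [41, 43) ∪ [52, 55)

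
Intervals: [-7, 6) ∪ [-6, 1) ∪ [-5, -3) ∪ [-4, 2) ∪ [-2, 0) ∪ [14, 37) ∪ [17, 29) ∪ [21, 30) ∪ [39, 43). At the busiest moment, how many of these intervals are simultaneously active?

4

Sweep endpoints in order; track running count of active intervals.
Peak of 4 reached at -4.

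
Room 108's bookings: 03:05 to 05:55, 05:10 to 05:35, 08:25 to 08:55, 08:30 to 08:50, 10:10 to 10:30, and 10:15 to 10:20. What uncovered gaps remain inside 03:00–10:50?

03:00–03:05, 05:55–08:25, 08:55–10:10, 10:30–10:50

After merging, the occupied span is 03:05–05:55, 08:25–08:55, 10:10–10:30.
Uncovered inside 03:00–10:50: 03:00–03:05, 05:55–08:25, 08:55–10:10, 10:30–10:50.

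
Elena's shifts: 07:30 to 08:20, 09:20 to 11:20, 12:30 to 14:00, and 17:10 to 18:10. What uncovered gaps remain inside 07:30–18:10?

After merging, the occupied span is 07:30–08:20, 09:20–11:20, 12:30–14:00, 17:10–18:10.
Gaps within 07:30–18:10: 08:20–09:20, 11:20–12:30, 14:00–17:10.

08:20–09:20, 11:20–12:30, 14:00–17:10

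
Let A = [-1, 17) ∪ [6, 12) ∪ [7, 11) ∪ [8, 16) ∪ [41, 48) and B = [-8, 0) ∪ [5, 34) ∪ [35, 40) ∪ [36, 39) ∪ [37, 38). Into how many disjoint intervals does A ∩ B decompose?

Merge the first list: [-1, 17), [41, 48).
Merge the second list: [-8, 0), [5, 34), [35, 40).
A ∩ B = [-1, 0), [5, 17).
That is 2 disjoint pieces.

2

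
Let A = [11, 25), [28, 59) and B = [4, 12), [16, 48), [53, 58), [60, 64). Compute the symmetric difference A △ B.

A \ B = [12, 16), [48, 53), [58, 59).
B \ A = [4, 11), [25, 28), [60, 64).
Union of the two gives the symmetric difference.

[4, 11) ∪ [12, 16) ∪ [25, 28) ∪ [48, 53) ∪ [58, 59) ∪ [60, 64)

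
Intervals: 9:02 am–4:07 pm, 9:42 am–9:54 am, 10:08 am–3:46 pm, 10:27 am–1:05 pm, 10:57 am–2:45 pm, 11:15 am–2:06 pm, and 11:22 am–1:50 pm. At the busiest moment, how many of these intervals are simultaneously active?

At 11:22 am, 6 of the intervals are simultaneously active.
No point has more.

6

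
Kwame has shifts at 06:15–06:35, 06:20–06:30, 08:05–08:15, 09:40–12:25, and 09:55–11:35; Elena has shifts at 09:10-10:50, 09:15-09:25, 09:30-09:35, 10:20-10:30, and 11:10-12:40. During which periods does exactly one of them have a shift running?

06:15-06:35, 08:05-08:15, 09:10-09:40, 10:50-11:10, 12:25-12:40

First set merges to 06:15-06:35, 08:05-08:15, 09:40-12:25.
Second set merges to 09:10-10:50, 11:10-12:40.
A \ B = 06:15-06:35, 08:05-08:15, 10:50-11:10.
B \ A = 09:10-09:40, 12:25-12:40.
Union of the two gives the symmetric difference.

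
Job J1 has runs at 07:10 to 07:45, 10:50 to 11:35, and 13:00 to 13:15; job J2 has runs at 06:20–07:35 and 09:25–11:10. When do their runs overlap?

07:10-07:35, 10:50-11:10

07:10-07:45 ∩ B → 07:10-07:35.
10:50-11:35 ∩ B → 10:50-11:10.
13:00-13:15 meets no B interval.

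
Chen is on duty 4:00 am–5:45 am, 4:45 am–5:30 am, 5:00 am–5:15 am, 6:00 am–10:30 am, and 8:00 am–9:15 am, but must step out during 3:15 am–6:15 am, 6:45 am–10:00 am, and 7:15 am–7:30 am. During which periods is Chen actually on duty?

6:15 am-6:45 am, 10:00 am-10:30 am

First set merges to 4:00 am-5:45 am, 6:00 am-10:30 am.
Second set merges to 3:15 am-6:15 am, 6:45 am-10:00 am.
4:00 am-5:45 am lies entirely inside B → drops out.
6:00 am-10:30 am with B removed leaves 6:15 am-6:45 am, 10:00 am-10:30 am.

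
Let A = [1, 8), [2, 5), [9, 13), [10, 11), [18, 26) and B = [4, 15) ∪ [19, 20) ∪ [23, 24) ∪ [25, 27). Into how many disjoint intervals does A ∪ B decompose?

Merge the first list: [1, 8), [9, 13), [18, 26).
A ∪ B = [1, 15), [18, 27).
That is 2 disjoint pieces.

2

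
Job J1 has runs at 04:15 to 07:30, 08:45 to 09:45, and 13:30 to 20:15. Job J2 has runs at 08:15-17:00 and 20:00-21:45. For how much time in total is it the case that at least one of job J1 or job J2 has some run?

16 h 45 min

A ∪ B = 04:15–07:30, 08:15–21:45.
Total: 3 h 15 min + 13 h 30 min = 16 h 45 min.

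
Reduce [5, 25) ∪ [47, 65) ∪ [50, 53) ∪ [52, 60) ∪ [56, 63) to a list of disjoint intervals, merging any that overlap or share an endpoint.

[47, 65) is disjoint → start new block.
[50, 53) overlaps/touches [47, 65) → extend to [47, 65).
[52, 60) overlaps/touches [47, 65) → extend to [47, 65).
[56, 63) overlaps/touches [47, 65) → extend to [47, 65).

[5, 25) ∪ [47, 65)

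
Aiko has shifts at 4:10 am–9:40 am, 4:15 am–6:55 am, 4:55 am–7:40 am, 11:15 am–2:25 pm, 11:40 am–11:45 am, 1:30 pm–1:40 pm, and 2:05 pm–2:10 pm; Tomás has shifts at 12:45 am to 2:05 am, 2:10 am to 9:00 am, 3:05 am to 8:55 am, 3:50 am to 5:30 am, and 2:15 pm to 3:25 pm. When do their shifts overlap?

4:10 am–9:00 am, 2:15 pm–2:25 pm

First set merges to 4:10 am–9:40 am, 11:15 am–2:25 pm.
Second set merges to 12:45 am–2:05 am, 2:10 am–9:00 am, 2:15 pm–3:25 pm.
4:10 am–9:40 am overlaps B on 4:10 am–9:00 am.
11:15 am–2:25 pm overlaps B on 2:15 pm–2:25 pm.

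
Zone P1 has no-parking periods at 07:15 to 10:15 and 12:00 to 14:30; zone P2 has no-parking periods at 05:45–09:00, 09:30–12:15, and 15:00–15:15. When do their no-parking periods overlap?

07:15–09:00, 09:30–10:15, 12:00–12:15

07:15–10:15 overlaps B on 07:15–09:00, 09:30–10:15.
12:00–14:30 overlaps B on 12:00–12:15.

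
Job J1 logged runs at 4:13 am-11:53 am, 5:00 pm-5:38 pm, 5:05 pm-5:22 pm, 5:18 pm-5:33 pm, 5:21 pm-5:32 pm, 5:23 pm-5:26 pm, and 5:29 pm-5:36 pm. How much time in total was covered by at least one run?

8 h 18 min

Merged: 4:13 am–11:53 am, 5:00 pm–5:38 pm.
Lengths: 7 h 40 min + 38 min = 8 h 18 min.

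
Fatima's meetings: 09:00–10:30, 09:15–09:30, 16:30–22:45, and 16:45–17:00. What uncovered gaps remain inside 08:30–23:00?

08:30–09:00, 10:30–16:30, 22:45–23:00

Covered (merged): 09:00–10:30, 16:30–22:45.
Uncovered inside 08:30–23:00: 08:30–09:00, 10:30–16:30, 22:45–23:00.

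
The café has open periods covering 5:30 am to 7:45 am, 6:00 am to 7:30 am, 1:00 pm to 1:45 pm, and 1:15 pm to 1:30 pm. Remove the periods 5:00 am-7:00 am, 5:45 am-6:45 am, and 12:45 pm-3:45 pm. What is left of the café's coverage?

First set merges to 5:30 am-7:45 am, 1:00 pm-1:45 pm.
Second set merges to 5:00 am-7:00 am, 12:45 pm-3:45 pm.
5:30 am-7:45 am \ B = 7:00 am-7:45 am.
1:00 pm-1:45 pm: entirely removed.

7:00 am-7:45 am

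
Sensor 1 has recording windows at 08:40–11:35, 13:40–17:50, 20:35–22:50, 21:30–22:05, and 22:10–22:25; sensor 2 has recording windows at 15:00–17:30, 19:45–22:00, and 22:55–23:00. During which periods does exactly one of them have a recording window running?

08:40-11:35, 13:40-15:00, 17:30-17:50, 19:45-20:35, 22:00-22:50, 22:55-23:00

Merge the first list: 08:40-11:35, 13:40-17:50, 20:35-22:50.
A \ B = 08:40-11:35, 13:40-15:00, 17:30-17:50, 22:00-22:50.
B \ A = 19:45-20:35, 22:55-23:00.
Union of the two gives the symmetric difference.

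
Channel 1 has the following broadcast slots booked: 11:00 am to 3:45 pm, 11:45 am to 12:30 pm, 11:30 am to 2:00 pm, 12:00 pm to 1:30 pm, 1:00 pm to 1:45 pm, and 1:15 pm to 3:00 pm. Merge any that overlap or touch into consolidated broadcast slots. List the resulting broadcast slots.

11:00 am–3:45 pm

Sort by start: 11:00 am–3:45 pm, 11:30 am–2:00 pm, 11:45 am–12:30 pm, 12:00 pm–1:30 pm, 1:00 pm–1:45 pm, 1:15 pm–3:00 pm.
11:30 am–2:00 pm overlaps/touches 11:00 am–3:45 pm → extend to 11:00 am–3:45 pm.
11:45 am–12:30 pm overlaps/touches 11:00 am–3:45 pm → extend to 11:00 am–3:45 pm.
12:00 pm–1:30 pm overlaps/touches 11:00 am–3:45 pm → extend to 11:00 am–3:45 pm.
1:00 pm–1:45 pm overlaps/touches 11:00 am–3:45 pm → extend to 11:00 am–3:45 pm.
1:15 pm–3:00 pm overlaps/touches 11:00 am–3:45 pm → extend to 11:00 am–3:45 pm.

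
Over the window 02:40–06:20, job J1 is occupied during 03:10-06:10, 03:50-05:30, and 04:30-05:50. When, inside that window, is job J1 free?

After merging, the occupied span is 03:10-06:10.
Uncovered inside 02:40-06:20: 02:40-03:10, 06:10-06:20.

02:40-03:10, 06:10-06:20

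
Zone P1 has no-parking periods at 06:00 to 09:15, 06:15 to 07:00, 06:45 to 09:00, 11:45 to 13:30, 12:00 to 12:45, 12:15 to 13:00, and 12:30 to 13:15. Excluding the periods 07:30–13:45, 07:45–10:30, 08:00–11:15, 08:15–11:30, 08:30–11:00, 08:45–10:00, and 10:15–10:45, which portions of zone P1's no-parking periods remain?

06:00–07:30

A, merged: 06:00–09:15, 11:45–13:30.
B, merged: 07:30–13:45.
06:00–09:15 minus B → 06:00–07:30.
11:45–13:30: fully covered by B → removed.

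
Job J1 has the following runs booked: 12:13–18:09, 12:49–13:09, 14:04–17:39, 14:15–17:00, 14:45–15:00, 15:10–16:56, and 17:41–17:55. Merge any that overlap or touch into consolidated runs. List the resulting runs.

12:49–13:09 overlaps/touches 12:13–18:09 → extend to 12:13–18:09.
14:04–17:39 overlaps/touches 12:13–18:09 → extend to 12:13–18:09.
14:15–17:00 overlaps/touches 12:13–18:09 → extend to 12:13–18:09.
14:45–15:00 overlaps/touches 12:13–18:09 → extend to 12:13–18:09.
15:10–16:56 overlaps/touches 12:13–18:09 → extend to 12:13–18:09.
17:41–17:55 overlaps/touches 12:13–18:09 → extend to 12:13–18:09.

12:13–18:09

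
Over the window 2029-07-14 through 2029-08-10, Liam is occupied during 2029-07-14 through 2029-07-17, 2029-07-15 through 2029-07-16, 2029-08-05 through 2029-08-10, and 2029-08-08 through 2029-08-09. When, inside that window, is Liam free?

Covered (merged): 2029-07-14 through 2029-07-17, 2029-08-05 through 2029-08-10.
Complement within 2029-07-14 through 2029-08-10: 2029-07-18 through 2029-08-04.

2029-07-18 through 2029-08-04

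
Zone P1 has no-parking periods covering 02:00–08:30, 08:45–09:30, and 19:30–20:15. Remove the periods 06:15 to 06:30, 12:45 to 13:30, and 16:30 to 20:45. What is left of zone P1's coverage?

02:00-06:15, 06:30-08:30, 08:45-09:30

02:00-08:30 with B removed leaves 02:00-06:15, 06:30-08:30.
08:45-09:30 is untouched.
19:30-20:15 lies entirely inside B → drops out.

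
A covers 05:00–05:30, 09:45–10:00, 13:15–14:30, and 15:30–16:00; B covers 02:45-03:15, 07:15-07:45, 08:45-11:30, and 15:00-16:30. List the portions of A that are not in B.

05:00-05:30: nothing removed.
09:45-10:00: entirely removed.
13:15-14:30: nothing removed.
15:30-16:00: entirely removed.

05:00-05:30, 13:15-14:30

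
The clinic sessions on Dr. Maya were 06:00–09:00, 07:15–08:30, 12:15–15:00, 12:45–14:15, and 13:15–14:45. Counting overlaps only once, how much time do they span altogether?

Merged: 06:00-09:00, 12:15-15:00.
Lengths: 3 h + 2 h 45 min = 5 h 45 min.

5 h 45 min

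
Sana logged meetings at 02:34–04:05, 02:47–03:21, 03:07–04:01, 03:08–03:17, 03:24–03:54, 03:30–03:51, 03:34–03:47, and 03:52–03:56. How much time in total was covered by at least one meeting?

Merged: 02:34–04:05.
Length: 1 h 31 min.

1 h 31 min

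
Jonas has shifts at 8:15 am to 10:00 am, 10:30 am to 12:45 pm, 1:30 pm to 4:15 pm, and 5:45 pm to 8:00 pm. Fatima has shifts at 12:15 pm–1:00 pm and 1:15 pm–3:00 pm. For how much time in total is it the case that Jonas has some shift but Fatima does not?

A \ B = 8:15 am–10:00 am, 10:30 am–12:15 pm, 3:00 pm–4:15 pm, 5:45 pm–8:00 pm.
Total: 1 h 45 min + 1 h 45 min + 1 h 15 min + 2 h 15 min = 7 h.

7 h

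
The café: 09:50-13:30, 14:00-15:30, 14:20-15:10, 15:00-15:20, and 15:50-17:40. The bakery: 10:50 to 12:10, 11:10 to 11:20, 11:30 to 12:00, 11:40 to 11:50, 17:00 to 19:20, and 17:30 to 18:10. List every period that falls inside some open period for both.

10:50–12:10, 17:00–17:40

First set merges to 09:50–13:30, 14:00–15:30, 15:50–17:40.
Second set merges to 10:50–12:10, 17:00–19:20.
09:50–13:30 overlaps B on 10:50–12:10.
14:00–15:30 falls entirely outside B.
15:50–17:40 overlaps B on 17:00–17:40.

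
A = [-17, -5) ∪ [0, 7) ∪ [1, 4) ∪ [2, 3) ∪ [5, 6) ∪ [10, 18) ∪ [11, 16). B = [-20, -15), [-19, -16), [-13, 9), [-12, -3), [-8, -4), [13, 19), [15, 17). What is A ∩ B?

A, merged: [-17, -5), [0, 7), [10, 18).
B, merged: [-20, -15), [-13, 9), [13, 19).
[-17, -5) ∩ B → [-17, -15), [-13, -5).
[0, 7) ∩ B → [0, 7).
[10, 18) ∩ B → [13, 18).

[-17, -15) ∪ [-13, -5) ∪ [0, 7) ∪ [13, 18)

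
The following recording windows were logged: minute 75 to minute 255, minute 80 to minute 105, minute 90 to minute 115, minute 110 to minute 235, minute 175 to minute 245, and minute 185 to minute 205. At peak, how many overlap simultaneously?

At minute 185, 4 of the intervals are simultaneously active.
No point has more.

4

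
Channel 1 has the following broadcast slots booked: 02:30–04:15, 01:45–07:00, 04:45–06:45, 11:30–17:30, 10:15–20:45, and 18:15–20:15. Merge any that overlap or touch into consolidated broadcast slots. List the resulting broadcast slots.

01:45–07:00, 10:15–20:45

Sort by start: 01:45–07:00, 02:30–04:15, 04:45–06:45, 10:15–20:45, 11:30–17:30, 18:15–20:15.
02:30–04:15 overlaps/touches 01:45–07:00 → extend to 01:45–07:00.
04:45–06:45 overlaps/touches 01:45–07:00 → extend to 01:45–07:00.
10:15–20:45 is disjoint → start new block.
11:30–17:30 overlaps/touches 10:15–20:45 → extend to 10:15–20:45.
18:15–20:15 overlaps/touches 10:15–20:45 → extend to 10:15–20:45.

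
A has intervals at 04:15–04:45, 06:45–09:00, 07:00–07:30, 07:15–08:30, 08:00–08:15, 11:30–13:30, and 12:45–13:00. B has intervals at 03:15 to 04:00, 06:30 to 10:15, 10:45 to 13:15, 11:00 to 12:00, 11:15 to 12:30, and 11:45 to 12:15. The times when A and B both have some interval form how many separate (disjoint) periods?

Merge the first list: 04:15–04:45, 06:45–09:00, 11:30–13:30.
Merge the second list: 03:15–04:00, 06:30–10:15, 10:45–13:15.
A ∩ B = 06:45–09:00, 11:30–13:15.
That is 2 disjoint pieces.

2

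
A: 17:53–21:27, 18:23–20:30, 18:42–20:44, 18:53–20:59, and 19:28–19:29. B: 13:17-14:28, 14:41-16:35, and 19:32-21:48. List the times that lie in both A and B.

19:32-21:27

A, merged: 17:53-21:27.
17:53-21:27 ∩ B → 19:32-21:27.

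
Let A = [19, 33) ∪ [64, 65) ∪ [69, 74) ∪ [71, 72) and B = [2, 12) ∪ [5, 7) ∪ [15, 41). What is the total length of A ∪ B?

Merge the first list: [19, 33), [64, 65), [69, 74).
Merge the second list: [2, 12), [15, 41).
A ∪ B = [2, 12), [15, 41), [64, 65), [69, 74).
Total: 10 + 26 + 1 + 5 = 42.

42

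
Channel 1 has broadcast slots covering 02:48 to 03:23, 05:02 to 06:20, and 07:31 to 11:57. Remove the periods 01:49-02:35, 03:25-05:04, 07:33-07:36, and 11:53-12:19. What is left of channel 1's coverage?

02:48-03:23, 05:04-06:20, 07:31-07:33, 07:36-11:53

02:48-03:23: no B overlap → unchanged.
05:02-06:20 minus B → 05:04-06:20.
07:31-11:57 minus B → 07:31-07:33, 07:36-11:53.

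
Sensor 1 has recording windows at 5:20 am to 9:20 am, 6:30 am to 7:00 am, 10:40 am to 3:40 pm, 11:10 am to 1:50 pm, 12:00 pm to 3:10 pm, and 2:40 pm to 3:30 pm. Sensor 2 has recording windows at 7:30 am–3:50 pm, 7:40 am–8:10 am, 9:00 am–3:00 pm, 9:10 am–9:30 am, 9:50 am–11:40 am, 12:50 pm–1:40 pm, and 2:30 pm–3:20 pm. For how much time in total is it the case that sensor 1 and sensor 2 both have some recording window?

Merge the first list: 5:20 am-9:20 am, 10:40 am-3:40 pm.
Merge the second list: 7:30 am-3:50 pm.
A ∩ B = 7:30 am-9:20 am, 10:40 am-3:40 pm.
Total: 1 h 50 min + 5 h = 6 h 50 min.

6 h 50 min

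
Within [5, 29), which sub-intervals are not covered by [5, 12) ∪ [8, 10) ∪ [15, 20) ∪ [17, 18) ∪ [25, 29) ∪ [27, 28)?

After merging, the occupied span is [5, 12), [15, 20), [25, 29).
Gaps within [5, 29): [12, 15), [20, 25).

[12, 15) ∪ [20, 25)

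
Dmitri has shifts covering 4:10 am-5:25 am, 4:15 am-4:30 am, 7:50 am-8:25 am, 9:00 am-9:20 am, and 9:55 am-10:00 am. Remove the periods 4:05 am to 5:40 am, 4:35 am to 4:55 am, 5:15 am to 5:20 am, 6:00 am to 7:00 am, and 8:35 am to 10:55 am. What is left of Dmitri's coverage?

7:50 am-8:25 am

Merge the first list: 4:10 am-5:25 am, 7:50 am-8:25 am, 9:00 am-9:20 am, 9:55 am-10:00 am.
Merge the second list: 4:05 am-5:40 am, 6:00 am-7:00 am, 8:35 am-10:55 am.
4:10 am-5:25 am: fully covered by B → removed.
7:50 am-8:25 am: no B overlap → unchanged.
9:00 am-9:20 am: fully covered by B → removed.
9:55 am-10:00 am: fully covered by B → removed.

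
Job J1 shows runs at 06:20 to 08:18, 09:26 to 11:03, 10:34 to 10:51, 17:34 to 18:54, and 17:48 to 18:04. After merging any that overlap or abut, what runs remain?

06:20–08:18, 09:26–11:03, 17:34–18:54

09:26–11:03 is disjoint → start new block.
10:34–10:51 overlaps/touches 09:26–11:03 → extend to 09:26–11:03.
17:34–18:54 is disjoint → start new block.
17:48–18:04 overlaps/touches 17:34–18:54 → extend to 17:34–18:54.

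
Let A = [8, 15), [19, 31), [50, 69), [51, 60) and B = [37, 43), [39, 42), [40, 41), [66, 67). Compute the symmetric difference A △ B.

[8, 15) ∪ [19, 31) ∪ [37, 43) ∪ [50, 66) ∪ [67, 69)

A, merged: [8, 15), [19, 31), [50, 69).
B, merged: [37, 43), [66, 67).
A \ B = [8, 15), [19, 31), [50, 66), [67, 69).
B \ A = [37, 43).
Union of the two gives the symmetric difference.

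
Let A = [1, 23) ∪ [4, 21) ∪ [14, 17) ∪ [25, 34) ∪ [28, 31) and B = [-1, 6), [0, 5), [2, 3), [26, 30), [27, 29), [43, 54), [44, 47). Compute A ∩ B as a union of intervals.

[1, 6) ∪ [26, 30)

A, merged: [1, 23), [25, 34).
B, merged: [-1, 6), [26, 30), [43, 54).
[1, 23) meets the second set on [1, 6).
[25, 34) meets the second set on [26, 30).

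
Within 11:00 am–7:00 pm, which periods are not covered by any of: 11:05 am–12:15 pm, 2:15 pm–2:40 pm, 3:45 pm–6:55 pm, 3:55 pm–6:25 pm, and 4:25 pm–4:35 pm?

After merging, the occupied span is 11:05 am–12:15 pm, 2:15 pm–2:40 pm, 3:45 pm–6:55 pm.
Gaps within 11:00 am–7:00 pm: 11:00 am–11:05 am, 12:15 pm–2:15 pm, 2:40 pm–3:45 pm, 6:55 pm–7:00 pm.

11:00 am–11:05 am, 12:15 pm–2:15 pm, 2:40 pm–3:45 pm, 6:55 pm–7:00 pm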